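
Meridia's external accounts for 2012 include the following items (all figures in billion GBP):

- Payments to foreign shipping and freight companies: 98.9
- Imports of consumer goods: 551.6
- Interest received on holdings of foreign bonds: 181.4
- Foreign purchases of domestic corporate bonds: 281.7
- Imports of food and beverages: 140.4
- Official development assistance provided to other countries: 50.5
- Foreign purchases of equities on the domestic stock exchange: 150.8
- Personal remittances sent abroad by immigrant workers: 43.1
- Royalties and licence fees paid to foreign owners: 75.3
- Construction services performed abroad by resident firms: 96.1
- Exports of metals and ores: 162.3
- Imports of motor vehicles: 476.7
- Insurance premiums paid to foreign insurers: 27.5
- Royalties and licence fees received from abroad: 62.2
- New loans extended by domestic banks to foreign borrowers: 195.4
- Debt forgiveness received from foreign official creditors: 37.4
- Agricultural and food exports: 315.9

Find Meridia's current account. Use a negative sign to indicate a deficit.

-646.1

Goods: -476.7 - 140.4 - 551.6 + 315.9 + 162.3 = -690.5
Services: -98.9 + 62.2 - 75.3 + 96.1 - 27.5 = -43.4
Primary income: 181.4
Secondary income: -50.5 - 43.1 = -93.6
Current account = (-690.5) + (-43.4) + 181.4 + (-93.6) = -646.1
(Excluded from the current account — financial account: foreign purchases of domestic corporate bonds 281.7, foreign purchases of equities on the domestic stock exchange 150.8, new loans extended by domestic banks to foreign borrowers 195.4; capital account: debt forgiveness received from foreign official creditors 37.4.)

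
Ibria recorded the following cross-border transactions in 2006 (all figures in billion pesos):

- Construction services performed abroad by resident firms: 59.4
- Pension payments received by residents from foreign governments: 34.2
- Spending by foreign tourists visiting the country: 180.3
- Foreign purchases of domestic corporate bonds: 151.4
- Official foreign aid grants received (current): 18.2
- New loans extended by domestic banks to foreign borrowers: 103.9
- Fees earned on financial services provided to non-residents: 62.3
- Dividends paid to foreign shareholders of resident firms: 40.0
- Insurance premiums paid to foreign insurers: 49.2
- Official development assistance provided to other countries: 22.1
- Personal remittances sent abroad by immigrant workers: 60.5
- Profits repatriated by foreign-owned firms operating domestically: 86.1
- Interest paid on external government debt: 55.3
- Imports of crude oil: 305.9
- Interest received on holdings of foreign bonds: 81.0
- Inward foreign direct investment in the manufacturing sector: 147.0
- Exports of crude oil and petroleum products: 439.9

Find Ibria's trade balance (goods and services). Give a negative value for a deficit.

386.8

Goods: -305.9 + 439.9 = 134.0
Services: -49.2 + 59.4 + 180.3 + 62.3 = 252.8
Trade balance = 134.0 + 252.8 = 386.8
(Excluded from the trade balance — secondary income: pension payments received by residents from foreign governments 34.2, official foreign aid grants received (current) 18.2, official development assistance provided to other countries 22.1, personal remittances sent abroad by immigrant workers 60.5; financial account: foreign purchases of domestic corporate bonds 151.4, new loans extended by domestic banks to foreign borrowers 103.9, inward foreign direct investment in the manufacturing sector 147.0; primary income: dividends paid to foreign shareholders of resident firms 40.0, profits repatriated by foreign-owned firms operating domestically 86.1, interest paid on external government debt 55.3, interest received on holdings of foreign bonds 81.0.)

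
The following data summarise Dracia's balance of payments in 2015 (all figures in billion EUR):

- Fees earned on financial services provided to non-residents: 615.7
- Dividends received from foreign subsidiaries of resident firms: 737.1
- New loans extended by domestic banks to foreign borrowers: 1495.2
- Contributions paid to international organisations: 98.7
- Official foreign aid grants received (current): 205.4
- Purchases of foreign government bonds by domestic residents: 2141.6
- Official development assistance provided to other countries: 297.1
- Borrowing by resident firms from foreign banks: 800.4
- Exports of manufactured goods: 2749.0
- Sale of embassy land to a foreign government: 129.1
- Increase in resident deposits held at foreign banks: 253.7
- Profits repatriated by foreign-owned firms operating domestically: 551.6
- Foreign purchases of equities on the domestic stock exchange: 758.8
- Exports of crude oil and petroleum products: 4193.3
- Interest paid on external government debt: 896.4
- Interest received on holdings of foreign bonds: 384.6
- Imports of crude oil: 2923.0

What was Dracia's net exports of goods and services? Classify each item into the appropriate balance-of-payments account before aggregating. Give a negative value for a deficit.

Goods: 2749.0 + 4193.3 - 2923.0 = 4019.3
Services: 615.7
Trade balance = 4019.3 + 615.7 = 4635.0
(Excluded from the trade balance — primary income: dividends received from foreign subsidiaries of resident firms 737.1, profits repatriated by foreign-owned firms operating domestically 551.6, interest paid on external government debt 896.4, interest received on holdings of foreign bonds 384.6; financial account: new loans extended by domestic banks to foreign borrowers 1495.2, purchases of foreign government bonds by domestic residents 2141.6, borrowing by resident firms from foreign banks 800.4, increase in resident deposits held at foreign banks 253.7, foreign purchases of equities on the domestic stock exchange 758.8; secondary income: contributions paid to international organisations 98.7, official foreign aid grants received (current) 205.4, official development assistance provided to other countries 297.1; capital account: sale of embassy land to a foreign government 129.1.)

4635.0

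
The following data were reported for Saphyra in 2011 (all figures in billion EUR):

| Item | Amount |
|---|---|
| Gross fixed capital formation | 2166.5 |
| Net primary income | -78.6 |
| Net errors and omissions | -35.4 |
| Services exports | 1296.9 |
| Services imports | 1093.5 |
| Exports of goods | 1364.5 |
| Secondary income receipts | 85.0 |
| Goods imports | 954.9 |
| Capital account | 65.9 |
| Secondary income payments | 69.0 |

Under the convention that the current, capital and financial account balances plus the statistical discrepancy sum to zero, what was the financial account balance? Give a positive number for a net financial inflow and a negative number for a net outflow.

Goods balance = 1364.5 - 954.9 = 409.6
Services balance = 1296.9 - 1093.5 = 203.4
Trade balance (goods + services) = 409.6 + 203.4 = 613.0
Net primary income = -78.6
Net secondary income = 85.0 - 69.0 = 16.0
Current account = 613.0 + (-78.6) + 16.0 = 550.4
Financial account = -(550.4 + 65.9 + (-35.4)) = -580.9

-580.9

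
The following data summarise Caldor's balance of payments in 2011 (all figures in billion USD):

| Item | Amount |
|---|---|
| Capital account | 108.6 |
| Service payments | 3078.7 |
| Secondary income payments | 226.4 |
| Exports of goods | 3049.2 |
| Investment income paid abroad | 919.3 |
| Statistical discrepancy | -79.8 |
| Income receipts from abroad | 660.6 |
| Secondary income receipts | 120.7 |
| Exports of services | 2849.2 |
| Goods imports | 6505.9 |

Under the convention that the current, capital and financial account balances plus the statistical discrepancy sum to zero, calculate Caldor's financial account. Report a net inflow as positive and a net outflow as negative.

Goods balance = 3049.2 - 6505.9 = -3456.7
Services balance = 2849.2 - 3078.7 = -229.5
Trade balance (goods + services) = -3456.7 + (-229.5) = -3686.2
Net primary income = 660.6 - 919.3 = -258.7
Net secondary income = 120.7 - 226.4 = -105.7
Current account = -3686.2 + (-258.7) + (-105.7) = -4050.6
Financial account = -(-4050.6 + 108.6 + (-79.8)) = 4021.8

4021.8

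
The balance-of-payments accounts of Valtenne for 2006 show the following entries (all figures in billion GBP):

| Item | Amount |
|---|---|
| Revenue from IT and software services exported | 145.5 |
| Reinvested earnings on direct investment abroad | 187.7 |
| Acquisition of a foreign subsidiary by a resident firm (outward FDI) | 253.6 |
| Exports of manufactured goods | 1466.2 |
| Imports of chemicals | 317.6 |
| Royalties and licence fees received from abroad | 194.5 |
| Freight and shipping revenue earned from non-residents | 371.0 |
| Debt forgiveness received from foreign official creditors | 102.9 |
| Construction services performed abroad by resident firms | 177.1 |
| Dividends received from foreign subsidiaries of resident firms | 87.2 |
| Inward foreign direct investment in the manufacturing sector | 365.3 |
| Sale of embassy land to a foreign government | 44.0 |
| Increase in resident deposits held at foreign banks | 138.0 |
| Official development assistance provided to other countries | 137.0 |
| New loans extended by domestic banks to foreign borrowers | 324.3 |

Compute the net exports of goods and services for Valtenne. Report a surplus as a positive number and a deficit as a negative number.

Goods: -317.6 + 1466.2 = 1148.6
Services: 371.0 + 145.5 + 194.5 + 177.1 = 888.1
Trade balance = 1148.6 + 888.1 = 2036.7
(Excluded from the trade balance — primary income: reinvested earnings on direct investment abroad 187.7, dividends received from foreign subsidiaries of resident firms 87.2; financial account: acquisition of a foreign subsidiary by a resident firm (outward FDI) 253.6, inward foreign direct investment in the manufacturing sector 365.3, increase in resident deposits held at foreign banks 138.0, new loans extended by domestic banks to foreign borrowers 324.3; capital account: debt forgiveness received from foreign official creditors 102.9, sale of embassy land to a foreign government 44.0; secondary income: official development assistance provided to other countries 137.0.)

2036.7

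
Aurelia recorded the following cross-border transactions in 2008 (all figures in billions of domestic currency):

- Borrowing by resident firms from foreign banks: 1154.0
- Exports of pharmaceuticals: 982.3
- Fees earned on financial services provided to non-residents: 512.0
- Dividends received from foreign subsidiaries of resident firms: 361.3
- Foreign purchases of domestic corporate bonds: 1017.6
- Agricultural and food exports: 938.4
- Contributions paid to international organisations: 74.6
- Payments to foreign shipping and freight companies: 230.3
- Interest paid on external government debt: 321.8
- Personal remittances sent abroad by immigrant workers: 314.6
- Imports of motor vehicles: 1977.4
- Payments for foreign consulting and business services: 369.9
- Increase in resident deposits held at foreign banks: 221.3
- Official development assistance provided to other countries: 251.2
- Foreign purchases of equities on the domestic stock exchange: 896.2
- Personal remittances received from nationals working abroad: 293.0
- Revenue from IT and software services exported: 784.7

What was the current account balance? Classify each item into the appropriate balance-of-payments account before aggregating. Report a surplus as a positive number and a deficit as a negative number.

331.9

Goods: -1977.4 + 982.3 + 938.4 = -56.7
Services: -369.9 + 512.0 - 230.3 + 784.7 = 696.5
Primary income: -321.8 + 361.3 = 39.5
Secondary income: -251.2 - 314.6 + 293.0 - 74.6 = -347.4
Current account = (-56.7) + 696.5 + 39.5 + (-347.4) = 331.9
(Excluded from the current account — financial account: borrowing by resident firms from foreign banks 1154.0, foreign purchases of domestic corporate bonds 1017.6, increase in resident deposits held at foreign banks 221.3, foreign purchases of equities on the domestic stock exchange 896.2.)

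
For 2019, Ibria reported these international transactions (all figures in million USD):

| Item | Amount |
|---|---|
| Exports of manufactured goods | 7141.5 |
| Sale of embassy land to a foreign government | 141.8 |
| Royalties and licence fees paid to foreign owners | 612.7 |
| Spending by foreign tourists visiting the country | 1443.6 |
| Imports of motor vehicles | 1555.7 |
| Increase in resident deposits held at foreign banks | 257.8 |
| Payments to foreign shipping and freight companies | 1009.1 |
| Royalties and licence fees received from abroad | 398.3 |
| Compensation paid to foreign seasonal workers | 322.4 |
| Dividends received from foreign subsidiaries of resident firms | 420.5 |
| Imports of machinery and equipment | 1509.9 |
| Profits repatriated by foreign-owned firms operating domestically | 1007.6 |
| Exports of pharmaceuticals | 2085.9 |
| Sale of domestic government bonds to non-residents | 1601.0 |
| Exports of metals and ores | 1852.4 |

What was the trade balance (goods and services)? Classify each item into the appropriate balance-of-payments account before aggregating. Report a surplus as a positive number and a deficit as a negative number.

Goods: -1555.7 + 2085.9 + 1852.4 - 1509.9 + 7141.5 = 8014.2
Services: -1009.1 + 1443.6 + 398.3 - 612.7 = 220.1
Trade balance = 8014.2 + 220.1 = 8234.3
(Excluded from the trade balance — capital account: sale of embassy land to a foreign government 141.8; financial account: increase in resident deposits held at foreign banks 257.8, sale of domestic government bonds to non-residents 1601.0; primary income: compensation paid to foreign seasonal workers 322.4, dividends received from foreign subsidiaries of resident firms 420.5, profits repatriated by foreign-owned firms operating domestically 1007.6.)

8234.3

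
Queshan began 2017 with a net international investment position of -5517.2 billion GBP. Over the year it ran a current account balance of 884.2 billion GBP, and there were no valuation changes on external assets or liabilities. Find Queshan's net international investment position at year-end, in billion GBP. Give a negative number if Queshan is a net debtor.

-4633.0

With no valuation effects, change in NIIP = current account = 884.2
End-of-year NIIP = -5517.2 + 884.2 = -4633.0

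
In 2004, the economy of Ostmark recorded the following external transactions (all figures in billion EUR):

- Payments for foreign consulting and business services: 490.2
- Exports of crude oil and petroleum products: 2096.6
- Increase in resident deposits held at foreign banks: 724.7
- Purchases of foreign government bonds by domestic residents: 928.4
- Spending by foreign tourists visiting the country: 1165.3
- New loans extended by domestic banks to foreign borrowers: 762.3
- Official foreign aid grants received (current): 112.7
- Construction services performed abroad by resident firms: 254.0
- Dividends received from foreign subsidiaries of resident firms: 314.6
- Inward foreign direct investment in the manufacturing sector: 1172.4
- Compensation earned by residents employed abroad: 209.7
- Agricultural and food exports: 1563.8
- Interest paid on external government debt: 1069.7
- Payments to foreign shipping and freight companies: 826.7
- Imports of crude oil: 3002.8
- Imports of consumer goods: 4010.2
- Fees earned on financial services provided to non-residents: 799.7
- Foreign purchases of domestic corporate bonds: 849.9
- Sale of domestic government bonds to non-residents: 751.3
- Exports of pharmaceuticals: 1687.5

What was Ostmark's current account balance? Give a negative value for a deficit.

-1195.7

Goods: -3002.8 + 1563.8 - 4010.2 + 2096.6 + 1687.5 = -1665.1
Services: 254.0 - 826.7 + 799.7 + 1165.3 - 490.2 = 902.1
Primary income: 209.7 + 314.6 - 1069.7 = -545.4
Secondary income: 112.7
Current account = (-1665.1) + 902.1 + (-545.4) + 112.7 = -1195.7
(Excluded from the current account — financial account: increase in resident deposits held at foreign banks 724.7, purchases of foreign government bonds by domestic residents 928.4, new loans extended by domestic banks to foreign borrowers 762.3, inward foreign direct investment in the manufacturing sector 1172.4, foreign purchases of domestic corporate bonds 849.9, sale of domestic government bonds to non-residents 751.3.)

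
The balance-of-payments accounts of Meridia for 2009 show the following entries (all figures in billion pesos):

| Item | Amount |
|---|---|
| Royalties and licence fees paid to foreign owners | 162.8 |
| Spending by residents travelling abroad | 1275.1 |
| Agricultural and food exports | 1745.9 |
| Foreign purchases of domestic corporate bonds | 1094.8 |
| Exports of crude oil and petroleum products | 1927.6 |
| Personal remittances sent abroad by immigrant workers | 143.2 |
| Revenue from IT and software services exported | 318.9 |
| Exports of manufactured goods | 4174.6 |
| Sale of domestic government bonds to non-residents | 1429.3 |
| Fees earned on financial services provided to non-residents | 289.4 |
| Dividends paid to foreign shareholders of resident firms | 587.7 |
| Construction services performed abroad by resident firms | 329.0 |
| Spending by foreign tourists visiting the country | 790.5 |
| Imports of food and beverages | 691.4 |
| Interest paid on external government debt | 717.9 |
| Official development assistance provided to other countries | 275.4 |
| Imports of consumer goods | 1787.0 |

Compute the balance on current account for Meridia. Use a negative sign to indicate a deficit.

Goods: -1787.0 + 1745.9 + 1927.6 + 4174.6 - 691.4 = 5369.7
Services: -1275.1 + 289.4 + 318.9 + 329.0 - 162.8 + 790.5 = 289.9
Primary income: -717.9 - 587.7 = -1305.6
Secondary income: -143.2 - 275.4 = -418.6
Current account = 5369.7 + 289.9 + (-1305.6) + (-418.6) = 3935.4
(Excluded from the current account — financial account: foreign purchases of domestic corporate bonds 1094.8, sale of domestic government bonds to non-residents 1429.3.)

3935.4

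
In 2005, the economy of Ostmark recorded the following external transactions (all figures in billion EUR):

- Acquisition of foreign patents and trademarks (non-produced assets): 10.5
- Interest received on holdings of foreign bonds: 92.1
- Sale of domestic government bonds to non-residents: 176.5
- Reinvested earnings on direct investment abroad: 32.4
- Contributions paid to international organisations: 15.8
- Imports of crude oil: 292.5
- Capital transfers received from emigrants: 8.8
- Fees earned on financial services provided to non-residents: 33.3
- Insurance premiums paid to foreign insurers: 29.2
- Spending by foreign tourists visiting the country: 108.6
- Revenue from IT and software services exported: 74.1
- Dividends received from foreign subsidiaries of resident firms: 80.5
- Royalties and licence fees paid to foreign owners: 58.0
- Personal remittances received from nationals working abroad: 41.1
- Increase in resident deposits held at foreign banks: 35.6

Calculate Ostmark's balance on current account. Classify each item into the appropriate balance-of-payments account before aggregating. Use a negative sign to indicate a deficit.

Goods: -292.5
Services: 108.6 - 29.2 + 33.3 - 58.0 + 74.1 = 128.8
Primary income: 32.4 + 92.1 + 80.5 = 205.0
Secondary income: 41.1 - 15.8 = 25.3
Current account = (-292.5) + 128.8 + 205.0 + 25.3 = 66.6
(Excluded from the current account — capital account: acquisition of foreign patents and trademarks (non-produced assets) 10.5, capital transfers received from emigrants 8.8; financial account: sale of domestic government bonds to non-residents 176.5, increase in resident deposits held at foreign banks 35.6.)

66.6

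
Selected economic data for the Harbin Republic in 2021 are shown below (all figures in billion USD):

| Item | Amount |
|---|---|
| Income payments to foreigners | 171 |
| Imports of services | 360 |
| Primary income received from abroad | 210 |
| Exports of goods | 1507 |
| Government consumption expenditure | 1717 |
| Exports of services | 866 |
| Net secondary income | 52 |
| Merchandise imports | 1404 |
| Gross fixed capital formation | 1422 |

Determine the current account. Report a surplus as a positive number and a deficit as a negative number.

Goods balance = 1507 - 1404 = 103
Services balance = 866 - 360 = 506
Trade balance (goods + services) = 103 + 506 = 609
Net primary income = 210 - 171 = 39
Net secondary income = 52
Current account = 609 + 39 + 52 = 700

700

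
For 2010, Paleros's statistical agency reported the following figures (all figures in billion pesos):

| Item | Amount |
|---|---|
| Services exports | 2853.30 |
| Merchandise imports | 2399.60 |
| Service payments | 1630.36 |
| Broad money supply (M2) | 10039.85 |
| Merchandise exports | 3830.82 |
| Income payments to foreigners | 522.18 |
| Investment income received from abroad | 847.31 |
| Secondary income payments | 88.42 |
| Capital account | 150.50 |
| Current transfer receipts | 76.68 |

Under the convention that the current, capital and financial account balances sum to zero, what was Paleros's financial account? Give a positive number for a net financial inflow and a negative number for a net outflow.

-3118.05

Goods balance = 3830.82 - 2399.60 = 1431.22
Services balance = 2853.30 - 1630.36 = 1222.94
Trade balance (goods + services) = 1431.22 + 1222.94 = 2654.16
Net primary income = 847.31 - 522.18 = 325.13
Net secondary income = 76.68 - 88.42 = -11.74
Current account = 2654.16 + 325.13 + (-11.74) = 2967.55
Financial account = -(2967.55 + 150.50) = -3118.05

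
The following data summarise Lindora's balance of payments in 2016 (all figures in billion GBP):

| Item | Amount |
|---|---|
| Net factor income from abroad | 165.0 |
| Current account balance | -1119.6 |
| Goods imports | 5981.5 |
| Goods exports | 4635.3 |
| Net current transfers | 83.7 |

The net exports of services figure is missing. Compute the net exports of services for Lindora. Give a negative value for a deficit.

-22.1

Current account = goods balance + services balance + net primary income + net secondary income
Sum of the known components = -1097.5
Net exports of services = CA - (known components) = -1119.6 - (-1097.5) = -22.1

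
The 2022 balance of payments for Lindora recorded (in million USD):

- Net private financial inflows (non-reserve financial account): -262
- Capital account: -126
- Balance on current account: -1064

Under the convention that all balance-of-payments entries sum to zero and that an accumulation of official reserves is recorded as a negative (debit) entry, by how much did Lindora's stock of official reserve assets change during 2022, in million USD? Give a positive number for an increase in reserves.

Official reserve transactions balance = -((-1064) + (-126) + (-262)) = 1452
An accumulation of reserves is recorded as a debit (negative entry), so the change in the stock of reserves is the negative of that balance.
Change in official reserves = -(1452) = -1452

-1452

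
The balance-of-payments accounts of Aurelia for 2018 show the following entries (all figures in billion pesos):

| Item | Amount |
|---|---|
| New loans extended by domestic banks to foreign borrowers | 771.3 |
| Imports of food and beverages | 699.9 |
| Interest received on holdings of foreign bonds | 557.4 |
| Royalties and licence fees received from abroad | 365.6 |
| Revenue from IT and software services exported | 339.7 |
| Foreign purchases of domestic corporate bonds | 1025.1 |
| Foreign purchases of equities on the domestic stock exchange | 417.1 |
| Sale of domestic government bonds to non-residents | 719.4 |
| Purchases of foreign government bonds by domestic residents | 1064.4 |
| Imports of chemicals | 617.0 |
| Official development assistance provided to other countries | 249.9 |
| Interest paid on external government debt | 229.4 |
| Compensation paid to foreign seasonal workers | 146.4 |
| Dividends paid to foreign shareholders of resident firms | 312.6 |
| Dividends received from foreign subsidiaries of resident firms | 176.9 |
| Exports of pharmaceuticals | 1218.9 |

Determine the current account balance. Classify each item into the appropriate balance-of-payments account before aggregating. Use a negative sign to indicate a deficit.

403.3

Goods: 1218.9 - 617.0 - 699.9 = -98.0
Services: 365.6 + 339.7 = 705.3
Primary income: -229.4 - 146.4 + 557.4 - 312.6 + 176.9 = 45.9
Secondary income: -249.9
Current account = (-98.0) + 705.3 + 45.9 + (-249.9) = 403.3
(Excluded from the current account — financial account: new loans extended by domestic banks to foreign borrowers 771.3, foreign purchases of domestic corporate bonds 1025.1, foreign purchases of equities on the domestic stock exchange 417.1, sale of domestic government bonds to non-residents 719.4, purchases of foreign government bonds by domestic residents 1064.4.)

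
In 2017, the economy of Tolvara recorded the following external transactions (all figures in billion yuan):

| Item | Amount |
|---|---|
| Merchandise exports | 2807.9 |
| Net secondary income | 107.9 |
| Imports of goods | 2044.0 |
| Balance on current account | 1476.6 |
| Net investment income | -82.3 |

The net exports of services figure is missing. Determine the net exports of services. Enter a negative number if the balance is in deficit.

687.1

Current account = goods balance + services balance + net primary income + net secondary income
Sum of the known components = 789.5
Net exports of services = CA - (known components) = 1476.6 - 789.5 = 687.1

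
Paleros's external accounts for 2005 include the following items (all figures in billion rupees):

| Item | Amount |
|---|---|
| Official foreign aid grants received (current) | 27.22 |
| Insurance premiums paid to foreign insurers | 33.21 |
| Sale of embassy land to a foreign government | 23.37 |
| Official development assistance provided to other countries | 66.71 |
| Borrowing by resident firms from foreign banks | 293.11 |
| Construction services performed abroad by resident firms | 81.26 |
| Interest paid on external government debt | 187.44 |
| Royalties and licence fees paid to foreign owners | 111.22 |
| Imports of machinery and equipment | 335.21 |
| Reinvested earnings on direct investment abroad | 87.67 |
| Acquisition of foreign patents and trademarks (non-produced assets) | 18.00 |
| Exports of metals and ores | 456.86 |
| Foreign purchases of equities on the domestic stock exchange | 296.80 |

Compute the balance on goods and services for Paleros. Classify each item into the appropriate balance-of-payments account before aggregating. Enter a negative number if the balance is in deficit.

Goods: 456.86 - 335.21 = 121.65
Services: -33.21 - 111.22 + 81.26 = -63.17
Trade balance = 121.65 + (-63.17) = 58.48
(Excluded from the trade balance — secondary income: official foreign aid grants received (current) 27.22, official development assistance provided to other countries 66.71; capital account: sale of embassy land to a foreign government 23.37, acquisition of foreign patents and trademarks (non-produced assets) 18.00; financial account: borrowing by resident firms from foreign banks 293.11, foreign purchases of equities on the domestic stock exchange 296.80; primary income: interest paid on external government debt 187.44, reinvested earnings on direct investment abroad 87.67.)

58.48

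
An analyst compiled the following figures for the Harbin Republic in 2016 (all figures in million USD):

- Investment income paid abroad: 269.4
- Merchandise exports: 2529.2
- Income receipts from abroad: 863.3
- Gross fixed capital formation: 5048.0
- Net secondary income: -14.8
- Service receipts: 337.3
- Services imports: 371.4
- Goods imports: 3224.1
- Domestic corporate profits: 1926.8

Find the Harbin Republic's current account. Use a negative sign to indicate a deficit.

Goods balance = 2529.2 - 3224.1 = -694.9
Services balance = 337.3 - 371.4 = -34.1
Trade balance (goods + services) = -694.9 + (-34.1) = -729.0
Net primary income = 863.3 - 269.4 = 593.9
Net secondary income = -14.8
Current account = -729.0 + 593.9 + (-14.8) = -149.9

-149.9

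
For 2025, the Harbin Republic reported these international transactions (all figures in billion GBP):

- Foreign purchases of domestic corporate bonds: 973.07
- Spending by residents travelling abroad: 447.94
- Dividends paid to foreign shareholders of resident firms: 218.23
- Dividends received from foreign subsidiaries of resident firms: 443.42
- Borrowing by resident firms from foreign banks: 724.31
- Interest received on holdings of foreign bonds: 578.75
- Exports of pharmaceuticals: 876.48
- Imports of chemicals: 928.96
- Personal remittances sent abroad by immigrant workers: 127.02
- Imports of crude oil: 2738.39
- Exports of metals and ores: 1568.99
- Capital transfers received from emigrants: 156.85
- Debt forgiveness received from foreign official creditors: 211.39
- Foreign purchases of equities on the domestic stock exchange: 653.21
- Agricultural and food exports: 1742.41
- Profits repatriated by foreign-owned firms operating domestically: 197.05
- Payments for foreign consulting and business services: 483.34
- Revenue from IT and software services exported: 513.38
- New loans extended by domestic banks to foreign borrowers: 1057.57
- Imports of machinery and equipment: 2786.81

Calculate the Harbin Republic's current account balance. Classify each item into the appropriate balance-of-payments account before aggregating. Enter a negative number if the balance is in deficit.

-2204.31

Goods: 876.48 + 1568.99 + 1742.41 - 2738.39 - 2786.81 - 928.96 = -2266.28
Services: 513.38 - 447.94 - 483.34 = -417.90
Primary income: 578.75 - 197.05 - 218.23 + 443.42 = 606.89
Secondary income: -127.02
Current account = (-2266.28) + (-417.90) + 606.89 + (-127.02) = -2204.31
(Excluded from the current account — financial account: foreign purchases of domestic corporate bonds 973.07, borrowing by resident firms from foreign banks 724.31, foreign purchases of equities on the domestic stock exchange 653.21, new loans extended by domestic banks to foreign borrowers 1057.57; capital account: capital transfers received from emigrants 156.85, debt forgiveness received from foreign official creditors 211.39.)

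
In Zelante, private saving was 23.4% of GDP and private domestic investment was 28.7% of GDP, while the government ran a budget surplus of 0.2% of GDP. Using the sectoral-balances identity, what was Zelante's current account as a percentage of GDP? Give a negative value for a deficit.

-5.1

By the sectoral-balances identity, CA = (S_private - I) + (T - G).
Private balance = 23.4 - 28.7 = -5.3
Government balance (T - G) = 0.2
CA = -5.3 + 0.2 = -5.1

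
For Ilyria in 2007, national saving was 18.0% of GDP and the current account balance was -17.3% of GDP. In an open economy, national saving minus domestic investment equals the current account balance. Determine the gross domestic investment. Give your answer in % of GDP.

35.3

I = S - CA = 18.0 - (-17.3) = 35.3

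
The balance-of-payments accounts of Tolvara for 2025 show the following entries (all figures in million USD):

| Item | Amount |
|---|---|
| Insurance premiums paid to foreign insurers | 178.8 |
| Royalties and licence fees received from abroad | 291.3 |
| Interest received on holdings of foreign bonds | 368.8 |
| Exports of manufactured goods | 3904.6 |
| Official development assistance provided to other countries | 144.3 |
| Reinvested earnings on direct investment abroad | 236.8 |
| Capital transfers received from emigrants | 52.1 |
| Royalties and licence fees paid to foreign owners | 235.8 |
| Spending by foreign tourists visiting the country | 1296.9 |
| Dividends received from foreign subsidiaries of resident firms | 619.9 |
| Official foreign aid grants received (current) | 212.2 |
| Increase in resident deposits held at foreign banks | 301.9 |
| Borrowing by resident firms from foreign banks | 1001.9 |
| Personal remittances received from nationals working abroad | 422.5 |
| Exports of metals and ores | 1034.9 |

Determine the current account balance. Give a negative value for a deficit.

Goods: 3904.6 + 1034.9 = 4939.5
Services: -178.8 + 1296.9 + 291.3 - 235.8 = 1173.6
Primary income: 619.9 + 236.8 + 368.8 = 1225.5
Secondary income: 422.5 - 144.3 + 212.2 = 490.4
Current account = 4939.5 + 1173.6 + 1225.5 + 490.4 = 7829.0
(Excluded from the current account — capital account: capital transfers received from emigrants 52.1; financial account: increase in resident deposits held at foreign banks 301.9, borrowing by resident firms from foreign banks 1001.9.)

7829.0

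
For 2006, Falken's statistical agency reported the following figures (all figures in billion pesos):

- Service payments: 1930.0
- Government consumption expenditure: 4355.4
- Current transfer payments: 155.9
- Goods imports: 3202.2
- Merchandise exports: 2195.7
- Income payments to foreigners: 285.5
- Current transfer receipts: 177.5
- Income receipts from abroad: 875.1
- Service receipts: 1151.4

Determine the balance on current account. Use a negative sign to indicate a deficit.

Goods balance = 2195.7 - 3202.2 = -1006.5
Services balance = 1151.4 - 1930.0 = -778.6
Trade balance (goods + services) = -1006.5 + (-778.6) = -1785.1
Net primary income = 875.1 - 285.5 = 589.6
Net secondary income = 177.5 - 155.9 = 21.6
Current account = -1785.1 + 589.6 + 21.6 = -1173.9

-1173.9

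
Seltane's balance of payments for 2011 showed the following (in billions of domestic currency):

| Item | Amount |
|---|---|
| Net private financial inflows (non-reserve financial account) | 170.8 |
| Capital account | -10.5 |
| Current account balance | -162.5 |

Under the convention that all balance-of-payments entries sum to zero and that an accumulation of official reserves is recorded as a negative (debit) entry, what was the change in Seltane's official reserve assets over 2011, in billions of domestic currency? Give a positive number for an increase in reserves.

-2.2

Official reserve transactions balance = -((-162.5) + (-10.5) + 170.8) = 2.2
An accumulation of reserves is recorded as a debit (negative entry), so the change in the stock of reserves is the negative of that balance.
Change in official reserves = -(2.2) = -2.2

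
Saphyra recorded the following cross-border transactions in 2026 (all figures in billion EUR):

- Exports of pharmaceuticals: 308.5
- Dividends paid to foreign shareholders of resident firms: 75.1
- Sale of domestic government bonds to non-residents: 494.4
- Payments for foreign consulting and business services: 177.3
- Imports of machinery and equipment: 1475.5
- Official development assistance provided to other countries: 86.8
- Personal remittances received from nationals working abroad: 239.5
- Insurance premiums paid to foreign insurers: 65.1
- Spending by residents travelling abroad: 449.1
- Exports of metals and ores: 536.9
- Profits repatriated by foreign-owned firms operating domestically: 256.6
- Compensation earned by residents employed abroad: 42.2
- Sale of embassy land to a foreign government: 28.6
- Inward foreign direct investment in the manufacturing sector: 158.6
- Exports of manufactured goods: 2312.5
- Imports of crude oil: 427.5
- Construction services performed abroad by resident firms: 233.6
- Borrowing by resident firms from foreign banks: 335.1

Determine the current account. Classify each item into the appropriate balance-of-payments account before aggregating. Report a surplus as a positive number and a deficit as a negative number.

Goods: -427.5 + 536.9 - 1475.5 + 2312.5 + 308.5 = 1254.9
Services: -449.1 + 233.6 - 65.1 - 177.3 = -457.9
Primary income: 42.2 - 256.6 - 75.1 = -289.5
Secondary income: 239.5 - 86.8 = 152.7
Current account = 1254.9 + (-457.9) + (-289.5) + 152.7 = 660.2
(Excluded from the current account — financial account: sale of domestic government bonds to non-residents 494.4, inward foreign direct investment in the manufacturing sector 158.6, borrowing by resident firms from foreign banks 335.1; capital account: sale of embassy land to a foreign government 28.6.)

660.2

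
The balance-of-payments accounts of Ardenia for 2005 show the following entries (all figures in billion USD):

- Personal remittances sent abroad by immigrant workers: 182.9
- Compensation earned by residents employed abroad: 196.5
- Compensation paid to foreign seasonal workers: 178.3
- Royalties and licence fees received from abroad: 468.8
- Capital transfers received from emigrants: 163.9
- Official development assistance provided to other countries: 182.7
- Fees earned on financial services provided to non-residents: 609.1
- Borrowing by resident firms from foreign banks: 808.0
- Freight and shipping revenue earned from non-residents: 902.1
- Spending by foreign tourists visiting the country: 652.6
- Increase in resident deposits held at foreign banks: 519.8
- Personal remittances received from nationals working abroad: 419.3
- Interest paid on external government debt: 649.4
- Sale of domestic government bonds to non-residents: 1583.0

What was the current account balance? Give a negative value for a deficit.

Services: 902.1 + 468.8 + 652.6 + 609.1 = 2632.6
Primary income: -649.4 - 178.3 + 196.5 = -631.2
Secondary income: -182.9 - 182.7 + 419.3 = 53.7
Current account = 2632.6 + (-631.2) + 53.7 = 2055.1
(Excluded from the current account — capital account: capital transfers received from emigrants 163.9; financial account: borrowing by resident firms from foreign banks 808.0, increase in resident deposits held at foreign banks 519.8, sale of domestic government bonds to non-residents 1583.0.)

2055.1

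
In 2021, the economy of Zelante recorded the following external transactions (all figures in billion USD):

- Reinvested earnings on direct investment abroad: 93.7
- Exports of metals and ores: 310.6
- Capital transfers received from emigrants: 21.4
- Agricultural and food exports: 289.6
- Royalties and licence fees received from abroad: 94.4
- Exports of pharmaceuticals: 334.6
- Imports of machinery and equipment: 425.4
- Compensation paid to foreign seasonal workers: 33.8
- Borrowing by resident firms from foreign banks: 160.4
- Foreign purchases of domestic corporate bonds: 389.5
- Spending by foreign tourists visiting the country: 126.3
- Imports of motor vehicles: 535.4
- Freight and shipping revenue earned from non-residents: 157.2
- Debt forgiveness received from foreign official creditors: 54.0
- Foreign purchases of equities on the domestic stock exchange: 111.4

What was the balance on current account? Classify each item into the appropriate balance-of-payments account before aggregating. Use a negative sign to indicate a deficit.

411.8

Goods: 289.6 - 425.4 - 535.4 + 334.6 + 310.6 = -26.0
Services: 157.2 + 94.4 + 126.3 = 377.9
Primary income: 93.7 - 33.8 = 59.9
Current account = (-26.0) + 377.9 + 59.9 = 411.8
(Excluded from the current account — capital account: capital transfers received from emigrants 21.4, debt forgiveness received from foreign official creditors 54.0; financial account: borrowing by resident firms from foreign banks 160.4, foreign purchases of domestic corporate bonds 389.5, foreign purchases of equities on the domestic stock exchange 111.4.)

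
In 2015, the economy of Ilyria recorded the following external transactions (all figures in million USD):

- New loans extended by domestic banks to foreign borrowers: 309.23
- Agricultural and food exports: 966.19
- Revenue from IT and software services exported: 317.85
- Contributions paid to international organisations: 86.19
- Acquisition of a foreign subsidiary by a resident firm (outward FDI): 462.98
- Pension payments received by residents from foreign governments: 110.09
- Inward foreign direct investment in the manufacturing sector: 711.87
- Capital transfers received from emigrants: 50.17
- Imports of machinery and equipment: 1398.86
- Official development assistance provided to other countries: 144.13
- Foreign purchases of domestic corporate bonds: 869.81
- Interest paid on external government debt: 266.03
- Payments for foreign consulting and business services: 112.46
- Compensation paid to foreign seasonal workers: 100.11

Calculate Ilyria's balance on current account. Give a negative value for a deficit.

-713.65

Goods: -1398.86 + 966.19 = -432.67
Services: 317.85 - 112.46 = 205.39
Primary income: -266.03 - 100.11 = -366.14
Secondary income: -144.13 - 86.19 + 110.09 = -120.23
Current account = (-432.67) + 205.39 + (-366.14) + (-120.23) = -713.65
(Excluded from the current account — financial account: new loans extended by domestic banks to foreign borrowers 309.23, acquisition of a foreign subsidiary by a resident firm (outward FDI) 462.98, inward foreign direct investment in the manufacturing sector 711.87, foreign purchases of domestic corporate bonds 869.81; capital account: capital transfers received from emigrants 50.17.)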